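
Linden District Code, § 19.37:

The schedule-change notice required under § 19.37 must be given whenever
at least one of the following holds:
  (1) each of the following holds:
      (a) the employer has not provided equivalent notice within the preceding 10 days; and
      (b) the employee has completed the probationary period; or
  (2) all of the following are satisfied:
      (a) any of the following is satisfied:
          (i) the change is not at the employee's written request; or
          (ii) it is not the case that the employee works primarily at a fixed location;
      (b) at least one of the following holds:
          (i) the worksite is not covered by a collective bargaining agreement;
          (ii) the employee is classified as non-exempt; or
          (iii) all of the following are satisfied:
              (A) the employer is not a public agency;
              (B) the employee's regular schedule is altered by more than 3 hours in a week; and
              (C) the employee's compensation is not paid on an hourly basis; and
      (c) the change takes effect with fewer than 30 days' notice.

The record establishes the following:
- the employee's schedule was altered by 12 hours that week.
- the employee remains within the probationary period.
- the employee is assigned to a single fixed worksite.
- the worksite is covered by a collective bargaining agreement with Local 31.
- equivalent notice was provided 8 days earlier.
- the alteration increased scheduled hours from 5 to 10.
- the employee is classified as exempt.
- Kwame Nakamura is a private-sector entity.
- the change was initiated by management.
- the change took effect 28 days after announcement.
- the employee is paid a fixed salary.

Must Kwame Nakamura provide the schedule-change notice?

Yes — required.

(a) no recent notice — not satisfied.
(b) past probation — not satisfied.
(1) = F AND F = false.
(i) not employee-requested — holds.
(ii) not (fixed location) — not satisfied.
(a) = T OR F = true.
(i) no CBA — not met.
(ii) non-exempt — not satisfied.
(A) not (public agency) — met.
(B) schedule shift > 3h — satisfied.
(C) not (hourly-paid) — holds.
(iii): T AND T AND T → true.
(b) = F OR F OR T = true.
(c) < 30 days' notice — satisfied.
So (2) is satisfied (T AND T AND T).
Overall: F OR T → true.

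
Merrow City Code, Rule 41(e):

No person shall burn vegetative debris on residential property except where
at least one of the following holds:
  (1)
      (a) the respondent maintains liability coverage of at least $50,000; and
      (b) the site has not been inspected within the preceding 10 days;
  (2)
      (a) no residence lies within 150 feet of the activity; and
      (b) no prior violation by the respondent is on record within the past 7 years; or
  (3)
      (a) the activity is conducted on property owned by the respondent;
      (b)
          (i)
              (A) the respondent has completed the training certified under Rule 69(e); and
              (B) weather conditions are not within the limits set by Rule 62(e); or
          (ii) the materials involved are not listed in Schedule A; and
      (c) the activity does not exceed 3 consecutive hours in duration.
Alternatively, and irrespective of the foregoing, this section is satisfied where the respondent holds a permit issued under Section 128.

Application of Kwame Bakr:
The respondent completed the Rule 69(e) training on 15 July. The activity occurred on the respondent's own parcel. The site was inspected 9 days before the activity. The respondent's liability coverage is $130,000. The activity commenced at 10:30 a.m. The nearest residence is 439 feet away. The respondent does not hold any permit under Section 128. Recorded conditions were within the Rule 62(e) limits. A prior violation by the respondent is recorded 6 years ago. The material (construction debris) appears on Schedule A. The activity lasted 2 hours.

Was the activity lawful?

No — unlawful.

(a) coverage ≥ $50,000 — met.
(b) not (site inspected) — fails.
(1) = T AND F = false.
(a) no residence in 150 ft — satisfied.
(b) no prior violation — fails.
So (2) is not satisfied (T AND F).
(a) own property — holds.
(A) training certified — met.
(B) not (weather ok) — fails.
So (i) is not satisfied (T AND F).
(ii) not (Schedule A material) — not met.
(b): F OR F → false.
(c) ≤ 3 hrs duration — satisfied.
(3) = T AND F AND T = false.
Overall = F OR F OR F = false.
Exception (holds permit) — not satisfied.
Result: main false OR exception false → false.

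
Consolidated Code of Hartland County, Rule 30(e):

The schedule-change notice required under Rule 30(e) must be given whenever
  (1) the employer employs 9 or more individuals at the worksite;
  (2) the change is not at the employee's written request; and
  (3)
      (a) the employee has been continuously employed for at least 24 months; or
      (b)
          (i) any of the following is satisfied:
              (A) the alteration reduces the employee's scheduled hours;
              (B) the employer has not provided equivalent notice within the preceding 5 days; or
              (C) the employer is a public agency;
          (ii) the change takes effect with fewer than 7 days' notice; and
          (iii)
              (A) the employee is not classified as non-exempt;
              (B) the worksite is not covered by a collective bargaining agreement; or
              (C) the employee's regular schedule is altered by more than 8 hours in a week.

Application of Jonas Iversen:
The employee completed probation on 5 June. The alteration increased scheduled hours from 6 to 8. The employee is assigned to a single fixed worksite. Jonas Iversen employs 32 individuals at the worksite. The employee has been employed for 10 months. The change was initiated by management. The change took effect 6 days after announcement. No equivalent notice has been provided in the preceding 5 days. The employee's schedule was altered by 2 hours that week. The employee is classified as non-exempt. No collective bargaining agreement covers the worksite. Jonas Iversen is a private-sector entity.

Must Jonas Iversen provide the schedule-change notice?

(1) ≥ 9 at site — holds.
(2) not employee-requested — holds.
(a) tenure ≥ 24 mo. — not met.
(A) hours reduced — not met.
(B) no recent notice — satisfied.
(C) public agency — fails.
So (i) is satisfied (F OR T OR F).
(ii) < 7 days' notice — holds.
(A) not (non-exempt) — not met.
(B) no CBA — satisfied.
(C) schedule shift > 8h — not met.
(iii): F OR T OR F → true.
So (b) is satisfied (T AND T AND T).
(3): F OR T → true.
Overall = T AND T AND T = true.

Yes — required.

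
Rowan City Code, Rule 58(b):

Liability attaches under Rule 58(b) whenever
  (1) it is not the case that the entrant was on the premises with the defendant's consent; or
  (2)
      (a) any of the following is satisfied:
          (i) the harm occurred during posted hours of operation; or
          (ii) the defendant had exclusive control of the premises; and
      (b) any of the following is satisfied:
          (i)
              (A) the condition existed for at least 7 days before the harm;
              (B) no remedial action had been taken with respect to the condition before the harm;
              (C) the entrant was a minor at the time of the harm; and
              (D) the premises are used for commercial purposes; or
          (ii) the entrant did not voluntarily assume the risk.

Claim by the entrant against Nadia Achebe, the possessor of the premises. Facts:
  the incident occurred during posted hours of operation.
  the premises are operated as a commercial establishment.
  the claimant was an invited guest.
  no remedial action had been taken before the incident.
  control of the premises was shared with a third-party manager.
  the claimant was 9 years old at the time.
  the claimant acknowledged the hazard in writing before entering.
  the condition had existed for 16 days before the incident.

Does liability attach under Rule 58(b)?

(1) not (consent to enter) — not met.
(i) during posted hours — holds.
(ii) exclusive control — fails.
(a): T OR F → true.
(A) condition ≥7 days old — holds.
(B) no remedial action — met.
(C) entrant a minor — met.
(D) commercial use — holds.
(i): T AND T AND T AND T → true.
(ii) no assumed risk — fails.
(b): T OR F → true.
So (2) is satisfied (T AND T).
Overall: F OR T → true.

Yes — liable.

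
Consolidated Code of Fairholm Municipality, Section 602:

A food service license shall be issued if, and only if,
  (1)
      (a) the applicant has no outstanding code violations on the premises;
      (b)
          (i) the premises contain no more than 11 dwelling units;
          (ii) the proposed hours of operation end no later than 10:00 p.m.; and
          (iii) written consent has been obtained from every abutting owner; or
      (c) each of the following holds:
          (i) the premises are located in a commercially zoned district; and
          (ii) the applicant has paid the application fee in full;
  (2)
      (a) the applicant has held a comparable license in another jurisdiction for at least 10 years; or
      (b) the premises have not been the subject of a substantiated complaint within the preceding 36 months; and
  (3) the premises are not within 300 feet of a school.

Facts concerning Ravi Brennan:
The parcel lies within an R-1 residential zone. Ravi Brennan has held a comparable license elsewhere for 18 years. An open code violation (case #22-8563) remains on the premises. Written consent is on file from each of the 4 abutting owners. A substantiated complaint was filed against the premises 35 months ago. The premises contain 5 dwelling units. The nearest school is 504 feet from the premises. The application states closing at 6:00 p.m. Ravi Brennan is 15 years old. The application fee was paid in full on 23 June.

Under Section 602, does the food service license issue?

(a) no code violations — fails.
(i) ≤ 11 units — met.
(ii) closes by 10 p.m. — met.
(iii) all abutters consent — holds.
(b) = T AND T AND T = true.
(i) commercially zoned — not satisfied.
(ii) fee paid — holds.
(c) = F AND T = false.
(1): F OR T OR F → true.
(a) prior license ≥ 10 yr — satisfied.
(b) no complaint in 36 mo. — not satisfied.
So (2) is satisfied (T OR F).
(3) ≥300 ft from school — satisfied.
Overall: T AND T AND T → true.

Yes — granted.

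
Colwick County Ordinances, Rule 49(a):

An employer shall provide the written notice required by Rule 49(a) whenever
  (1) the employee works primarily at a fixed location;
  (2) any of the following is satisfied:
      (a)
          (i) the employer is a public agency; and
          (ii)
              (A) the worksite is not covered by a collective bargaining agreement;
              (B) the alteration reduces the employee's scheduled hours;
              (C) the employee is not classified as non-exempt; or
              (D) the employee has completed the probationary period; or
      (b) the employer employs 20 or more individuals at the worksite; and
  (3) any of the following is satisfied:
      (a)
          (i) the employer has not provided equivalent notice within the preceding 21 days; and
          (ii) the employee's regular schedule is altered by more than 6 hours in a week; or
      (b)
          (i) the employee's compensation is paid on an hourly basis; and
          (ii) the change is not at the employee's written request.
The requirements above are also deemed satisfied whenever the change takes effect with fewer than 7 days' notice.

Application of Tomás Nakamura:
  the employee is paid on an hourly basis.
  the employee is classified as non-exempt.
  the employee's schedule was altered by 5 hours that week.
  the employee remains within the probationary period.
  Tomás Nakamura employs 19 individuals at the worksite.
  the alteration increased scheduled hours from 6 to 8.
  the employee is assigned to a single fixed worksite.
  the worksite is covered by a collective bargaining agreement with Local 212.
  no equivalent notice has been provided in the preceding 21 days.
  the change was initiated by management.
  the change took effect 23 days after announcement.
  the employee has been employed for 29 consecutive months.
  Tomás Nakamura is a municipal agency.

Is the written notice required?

No — not required.

(1) fixed location — satisfied.
(i) public agency — satisfied.
(A) no CBA — not satisfied.
(B) hours reduced — not met.
(C) not (non-exempt) — not satisfied.
(D) past probation — not met.
(ii) = F OR F OR F OR F = false.
So (a) is not satisfied (T AND F).
(b) ≥ 20 at site — not met.
So (2) is not satisfied (F OR F).
(i) no recent notice — met.
(ii) schedule shift > 6h — not satisfied.
(a): T AND F → false.
(i) hourly-paid — met.
(ii) not employee-requested — met.
So (b) is satisfied (T AND T).
(3) = F OR T = true.
So Overall is not satisfied (T AND F AND T).
Exception (< 7 days' notice) — not satisfied.
Result: main false OR exception false → false.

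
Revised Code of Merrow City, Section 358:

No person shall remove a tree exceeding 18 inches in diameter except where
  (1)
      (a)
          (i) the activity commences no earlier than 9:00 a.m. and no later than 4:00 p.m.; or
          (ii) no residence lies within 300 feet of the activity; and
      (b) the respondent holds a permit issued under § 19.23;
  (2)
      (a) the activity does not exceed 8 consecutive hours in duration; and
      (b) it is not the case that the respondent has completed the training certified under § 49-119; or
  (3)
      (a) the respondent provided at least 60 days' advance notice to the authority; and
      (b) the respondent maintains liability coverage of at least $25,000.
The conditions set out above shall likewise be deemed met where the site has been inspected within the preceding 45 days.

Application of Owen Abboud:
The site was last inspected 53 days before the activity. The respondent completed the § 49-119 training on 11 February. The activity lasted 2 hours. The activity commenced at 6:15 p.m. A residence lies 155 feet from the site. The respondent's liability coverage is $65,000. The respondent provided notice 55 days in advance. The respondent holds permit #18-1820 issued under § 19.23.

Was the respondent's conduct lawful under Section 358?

(i) start within hours — fails.
(ii) no residence in 300 ft — fails.
(a): F OR F → false.
(b) holds permit — satisfied.
So (1) is not satisfied (F AND T).
(a) ≤ 8 hrs duration — satisfied.
(b) not (training certified) — not satisfied.
(2): T AND F → false.
(a) ≥60 days' notice — not satisfied.
(b) coverage ≥ $25,000 — satisfied.
(3): F AND T → false.
Overall: F OR F OR F → false.
Exception (site inspected) — not satisfied.
Result: main false OR exception false → false.

No — unlawful.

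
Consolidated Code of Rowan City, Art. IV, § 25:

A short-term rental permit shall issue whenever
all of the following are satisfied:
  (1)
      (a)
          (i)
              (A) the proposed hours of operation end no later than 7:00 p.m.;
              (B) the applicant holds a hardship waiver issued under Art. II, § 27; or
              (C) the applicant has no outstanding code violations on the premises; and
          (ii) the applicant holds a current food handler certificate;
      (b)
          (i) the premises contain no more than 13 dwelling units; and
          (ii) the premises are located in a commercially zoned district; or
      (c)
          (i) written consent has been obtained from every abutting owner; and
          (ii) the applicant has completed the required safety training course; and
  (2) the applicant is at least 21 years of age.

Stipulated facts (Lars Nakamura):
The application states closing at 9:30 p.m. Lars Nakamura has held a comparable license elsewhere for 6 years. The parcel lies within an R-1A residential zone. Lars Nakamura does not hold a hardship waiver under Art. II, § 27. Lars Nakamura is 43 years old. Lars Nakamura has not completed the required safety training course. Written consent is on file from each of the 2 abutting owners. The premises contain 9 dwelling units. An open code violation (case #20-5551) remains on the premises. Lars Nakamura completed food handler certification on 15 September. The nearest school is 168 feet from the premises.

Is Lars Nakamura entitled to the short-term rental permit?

(A) closes by 7 p.m. — not met.
(B) hardship waiver — fails.
(C) no code violations — fails.
(i): F OR F OR F → false.
(ii) food handler cert. — satisfied.
So (a) is not satisfied (F AND T).
(i) ≤ 13 units — holds.
(ii) commercially zoned — not satisfied.
So (b) is not satisfied (T AND F).
(i) all abutters consent — holds.
(ii) safety training — not satisfied.
So (c) is not satisfied (T AND F).
So (1) is not satisfied (F OR F OR F).
(2) age ≥ 21 — satisfied.
Overall = F AND T = false.

No — denied.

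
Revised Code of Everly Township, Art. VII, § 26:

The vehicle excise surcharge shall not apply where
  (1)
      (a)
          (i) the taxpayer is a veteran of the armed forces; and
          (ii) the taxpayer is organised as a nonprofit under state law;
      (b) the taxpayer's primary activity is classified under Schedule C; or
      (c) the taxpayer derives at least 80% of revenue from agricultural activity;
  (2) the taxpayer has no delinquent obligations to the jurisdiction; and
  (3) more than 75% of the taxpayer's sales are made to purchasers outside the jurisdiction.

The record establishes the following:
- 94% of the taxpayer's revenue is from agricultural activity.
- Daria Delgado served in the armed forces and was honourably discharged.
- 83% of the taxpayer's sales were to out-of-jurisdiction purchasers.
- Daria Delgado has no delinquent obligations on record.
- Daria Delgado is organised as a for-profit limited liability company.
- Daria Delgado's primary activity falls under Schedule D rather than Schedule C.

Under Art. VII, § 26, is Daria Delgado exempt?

(i) veteran — met.
(ii) nonprofit — not met.
So (a) is not satisfied (T AND F).
(b) Schedule C activity — not satisfied.
(c) ≥80% agricultural — satisfied.
So (1) is satisfied (F OR F OR T).
(2) no delinquency — satisfied.
(3) >75% out-of-jur. sales — holds.
So Overall is satisfied (T AND T AND T).

Yes — exempt.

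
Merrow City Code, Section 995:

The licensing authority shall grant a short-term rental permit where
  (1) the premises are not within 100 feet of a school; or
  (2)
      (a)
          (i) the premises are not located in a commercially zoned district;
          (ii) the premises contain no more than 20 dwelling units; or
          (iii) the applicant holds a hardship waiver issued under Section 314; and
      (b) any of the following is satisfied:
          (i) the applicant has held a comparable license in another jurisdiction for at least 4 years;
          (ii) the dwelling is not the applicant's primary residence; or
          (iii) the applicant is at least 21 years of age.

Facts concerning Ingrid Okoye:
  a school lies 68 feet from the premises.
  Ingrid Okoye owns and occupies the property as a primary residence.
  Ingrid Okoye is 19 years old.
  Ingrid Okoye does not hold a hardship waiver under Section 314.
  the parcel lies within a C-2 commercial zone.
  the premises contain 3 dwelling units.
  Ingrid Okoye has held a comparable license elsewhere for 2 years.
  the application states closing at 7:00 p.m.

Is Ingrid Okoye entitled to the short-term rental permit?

(1) ≥100 ft from school — not met.
(i) not (commercially zoned) — not met.
(ii) ≤ 20 units — holds.
(iii) hardship waiver — fails.
(a): F OR T OR F → true.
(i) prior license ≥ 4 yr — fails.
(ii) not (primary residence) — not satisfied.
(iii) age ≥ 21 — not met.
So (b) is not satisfied (F OR F OR F).
(2) = T AND F = false.
Overall: F OR F → false.

No — denied.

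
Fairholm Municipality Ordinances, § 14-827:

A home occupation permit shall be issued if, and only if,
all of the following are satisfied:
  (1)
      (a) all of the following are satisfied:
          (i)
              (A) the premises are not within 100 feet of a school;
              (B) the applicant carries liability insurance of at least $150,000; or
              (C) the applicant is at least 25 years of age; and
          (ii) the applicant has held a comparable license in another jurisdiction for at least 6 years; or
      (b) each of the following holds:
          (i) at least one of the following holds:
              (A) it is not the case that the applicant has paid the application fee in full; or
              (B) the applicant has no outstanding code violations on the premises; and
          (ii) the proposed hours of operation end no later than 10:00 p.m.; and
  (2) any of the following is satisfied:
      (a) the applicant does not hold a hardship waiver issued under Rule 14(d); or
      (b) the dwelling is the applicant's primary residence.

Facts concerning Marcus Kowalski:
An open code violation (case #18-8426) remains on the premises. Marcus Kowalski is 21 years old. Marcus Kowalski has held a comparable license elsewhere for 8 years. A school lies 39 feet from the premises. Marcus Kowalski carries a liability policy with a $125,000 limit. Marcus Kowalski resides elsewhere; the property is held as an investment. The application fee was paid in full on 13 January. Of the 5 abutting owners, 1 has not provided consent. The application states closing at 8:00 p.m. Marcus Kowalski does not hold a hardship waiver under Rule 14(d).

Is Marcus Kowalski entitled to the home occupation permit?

(A) ≥100 ft from school — fails.
(B) insurance ≥ $150,000 — not met.
(C) age ≥ 25 — fails.
(i) = F OR F OR F = false.
(ii) prior license ≥ 6 yr — met.
(a) = F AND T = false.
(A) not (fee paid) — not met.
(B) no code violations — not met.
(i) = F OR F = false.
(ii) closes by 10 p.m. — holds.
(b): F AND T → false.
(1) = F OR F = false.
(a) not (hardship waiver) — holds.
(b) primary residence — fails.
(2): T OR F → true.
Overall = F AND T = false.

No — denied.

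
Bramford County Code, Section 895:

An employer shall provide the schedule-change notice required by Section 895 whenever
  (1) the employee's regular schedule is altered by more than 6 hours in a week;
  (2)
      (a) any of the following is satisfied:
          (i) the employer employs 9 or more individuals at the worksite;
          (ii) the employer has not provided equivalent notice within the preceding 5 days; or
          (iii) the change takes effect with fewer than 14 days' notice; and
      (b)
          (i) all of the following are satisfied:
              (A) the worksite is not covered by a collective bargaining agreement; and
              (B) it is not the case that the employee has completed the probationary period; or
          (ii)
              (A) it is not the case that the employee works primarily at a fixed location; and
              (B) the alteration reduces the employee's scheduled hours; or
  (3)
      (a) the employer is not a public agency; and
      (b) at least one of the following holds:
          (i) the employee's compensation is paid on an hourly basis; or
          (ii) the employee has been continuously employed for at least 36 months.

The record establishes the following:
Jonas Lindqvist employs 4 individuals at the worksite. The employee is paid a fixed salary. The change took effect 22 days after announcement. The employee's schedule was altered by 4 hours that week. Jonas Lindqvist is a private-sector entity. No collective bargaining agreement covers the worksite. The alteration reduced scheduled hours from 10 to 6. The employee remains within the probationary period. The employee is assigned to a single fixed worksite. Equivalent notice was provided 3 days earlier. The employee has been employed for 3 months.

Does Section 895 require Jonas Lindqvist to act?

(1) schedule shift > 6h — not satisfied.
(i) ≥ 9 at site — fails.
(ii) no recent notice — not satisfied.
(iii) < 14 days' notice — fails.
(a): F OR F OR F → false.
(A) no CBA — holds.
(B) not (past probation) — met.
(i) = T AND T = true.
(A) not (fixed location) — fails.
(B) hours reduced — met.
(ii): F AND T → false.
So (b) is satisfied (T OR F).
So (2) is not satisfied (F AND T).
(a) not (public agency) — met.
(i) hourly-paid — fails.
(ii) tenure ≥ 36 mo. — fails.
So (b) is not satisfied (F OR F).
So (3) is not satisfied (T AND F).
Overall = F OR F OR F = false.

No — not required.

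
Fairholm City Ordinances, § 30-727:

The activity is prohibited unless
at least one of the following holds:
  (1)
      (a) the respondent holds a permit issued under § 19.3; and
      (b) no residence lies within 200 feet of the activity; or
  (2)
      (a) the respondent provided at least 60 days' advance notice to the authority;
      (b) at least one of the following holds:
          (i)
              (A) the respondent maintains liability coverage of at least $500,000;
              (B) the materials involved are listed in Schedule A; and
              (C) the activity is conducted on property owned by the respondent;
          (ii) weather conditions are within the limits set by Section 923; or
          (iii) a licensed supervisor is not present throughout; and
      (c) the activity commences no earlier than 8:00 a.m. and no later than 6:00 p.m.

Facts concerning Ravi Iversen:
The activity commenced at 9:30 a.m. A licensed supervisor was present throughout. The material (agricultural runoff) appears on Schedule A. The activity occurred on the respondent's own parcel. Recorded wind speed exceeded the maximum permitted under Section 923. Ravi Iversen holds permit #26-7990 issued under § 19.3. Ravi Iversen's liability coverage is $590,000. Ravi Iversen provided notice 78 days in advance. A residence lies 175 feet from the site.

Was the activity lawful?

(a) holds permit — satisfied.
(b) no residence in 200 ft — not met.
So (1) is not satisfied (T AND F).
(a) ≥60 days' notice — holds.
(A) coverage ≥ $500,000 — holds.
(B) Schedule A material — holds.
(C) own property — met.
So (i) is satisfied (T AND T AND T).
(ii) weather ok — not satisfied.
(iii) not (supervisor present) — not met.
So (b) is satisfied (T OR F OR F).
(c) start within hours — holds.
So (2) is satisfied (T AND T AND T).
So Overall is satisfied (F OR T).

Yes — lawful.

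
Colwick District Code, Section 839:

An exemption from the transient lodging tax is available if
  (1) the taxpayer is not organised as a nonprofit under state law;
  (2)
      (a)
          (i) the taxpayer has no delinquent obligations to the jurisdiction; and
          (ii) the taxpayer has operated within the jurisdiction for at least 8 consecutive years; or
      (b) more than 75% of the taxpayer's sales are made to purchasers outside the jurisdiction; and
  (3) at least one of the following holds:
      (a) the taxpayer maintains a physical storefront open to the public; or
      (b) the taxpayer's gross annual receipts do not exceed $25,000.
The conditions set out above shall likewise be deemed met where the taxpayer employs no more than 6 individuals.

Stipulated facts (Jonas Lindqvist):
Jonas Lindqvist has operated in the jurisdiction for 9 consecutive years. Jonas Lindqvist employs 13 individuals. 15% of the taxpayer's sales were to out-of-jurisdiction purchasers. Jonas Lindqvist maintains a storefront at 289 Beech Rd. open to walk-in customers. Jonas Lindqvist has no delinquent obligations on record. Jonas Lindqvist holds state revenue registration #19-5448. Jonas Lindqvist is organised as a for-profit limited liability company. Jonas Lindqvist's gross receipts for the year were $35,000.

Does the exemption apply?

(1) not (nonprofit) — holds.
(i) no delinquency — holds.
(ii) ≥ 8 yrs in jurisdiction — holds.
So (a) is satisfied (T AND T).
(b) >75% out-of-jur. sales — not met.
(2): T OR F → true.
(a) has storefront — holds.
(b) receipts ≤ $25,000 — not met.
(3): T OR F → true.
Overall: T AND T AND T → true.
Exception (≤ 6 employees) — not satisfied.
Result: main true OR exception false → true.

Yes — exempt.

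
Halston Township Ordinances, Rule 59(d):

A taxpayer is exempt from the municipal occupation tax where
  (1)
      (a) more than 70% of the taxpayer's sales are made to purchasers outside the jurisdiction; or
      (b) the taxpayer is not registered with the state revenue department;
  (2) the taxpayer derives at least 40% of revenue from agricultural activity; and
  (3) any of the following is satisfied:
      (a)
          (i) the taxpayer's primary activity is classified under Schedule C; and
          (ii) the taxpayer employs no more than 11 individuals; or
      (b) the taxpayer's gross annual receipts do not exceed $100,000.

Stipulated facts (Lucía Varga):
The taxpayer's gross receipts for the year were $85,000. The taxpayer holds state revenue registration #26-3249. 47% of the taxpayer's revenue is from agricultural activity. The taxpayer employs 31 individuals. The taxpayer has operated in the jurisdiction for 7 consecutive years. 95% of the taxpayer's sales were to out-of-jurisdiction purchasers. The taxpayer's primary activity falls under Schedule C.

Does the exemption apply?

(a) >70% out-of-jur. sales — satisfied.
(b) not (state-registered) — not satisfied.
(1) = T OR F = true.
(2) ≥40% agricultural — satisfied.
(i) Schedule C activity — met.
(ii) ≤ 11 employees — fails.
(a): T AND F → false.
(b) receipts ≤ $100,000 — holds.
(3) = F OR T = true.
Overall = T AND T AND T = true.

Yes — exempt.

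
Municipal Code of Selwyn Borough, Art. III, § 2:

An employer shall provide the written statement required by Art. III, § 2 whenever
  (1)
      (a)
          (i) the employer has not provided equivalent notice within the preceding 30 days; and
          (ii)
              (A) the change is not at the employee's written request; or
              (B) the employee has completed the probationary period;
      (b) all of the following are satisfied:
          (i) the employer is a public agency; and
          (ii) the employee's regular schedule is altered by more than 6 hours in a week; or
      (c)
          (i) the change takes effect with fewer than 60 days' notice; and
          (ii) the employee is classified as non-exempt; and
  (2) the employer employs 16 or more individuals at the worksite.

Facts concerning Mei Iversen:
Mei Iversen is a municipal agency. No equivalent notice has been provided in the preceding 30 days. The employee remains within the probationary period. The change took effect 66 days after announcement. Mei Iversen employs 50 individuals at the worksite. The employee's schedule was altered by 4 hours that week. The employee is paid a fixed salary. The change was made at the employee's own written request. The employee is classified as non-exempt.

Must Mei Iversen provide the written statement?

No — not required.

(i) no recent notice — met.
(A) not employee-requested — not met.
(B) past probation — not met.
(ii): F OR F → false.
So (a) is not satisfied (T AND F).
(i) public agency — met.
(ii) schedule shift > 6h — fails.
(b) = T AND F = false.
(i) < 60 days' notice — not satisfied.
(ii) non-exempt — met.
So (c) is not satisfied (F AND T).
(1): F OR F OR F → false.
(2) ≥ 16 at site — satisfied.
Overall = F AND T = false.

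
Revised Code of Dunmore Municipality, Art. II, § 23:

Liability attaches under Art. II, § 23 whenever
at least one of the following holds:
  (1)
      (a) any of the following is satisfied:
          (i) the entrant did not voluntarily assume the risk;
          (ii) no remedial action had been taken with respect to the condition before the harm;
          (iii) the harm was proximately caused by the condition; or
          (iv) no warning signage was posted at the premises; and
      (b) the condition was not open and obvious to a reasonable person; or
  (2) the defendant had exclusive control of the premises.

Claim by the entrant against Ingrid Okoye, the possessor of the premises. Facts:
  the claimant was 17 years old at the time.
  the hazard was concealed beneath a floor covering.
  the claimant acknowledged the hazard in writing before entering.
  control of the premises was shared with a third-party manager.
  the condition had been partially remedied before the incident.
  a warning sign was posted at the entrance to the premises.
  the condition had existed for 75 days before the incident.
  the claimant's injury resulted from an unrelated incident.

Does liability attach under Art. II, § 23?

(i) no assumed risk — not satisfied.
(ii) no remedial action — not met.
(iii) proximate cause — not met.
(iv) no signage posted — fails.
(a): F OR F OR F OR F → false.
(b) not open/obvious — holds.
So (1) is not satisfied (F AND T).
(2) exclusive control — not met.
So Overall is not satisfied (F OR F).

No — not liable.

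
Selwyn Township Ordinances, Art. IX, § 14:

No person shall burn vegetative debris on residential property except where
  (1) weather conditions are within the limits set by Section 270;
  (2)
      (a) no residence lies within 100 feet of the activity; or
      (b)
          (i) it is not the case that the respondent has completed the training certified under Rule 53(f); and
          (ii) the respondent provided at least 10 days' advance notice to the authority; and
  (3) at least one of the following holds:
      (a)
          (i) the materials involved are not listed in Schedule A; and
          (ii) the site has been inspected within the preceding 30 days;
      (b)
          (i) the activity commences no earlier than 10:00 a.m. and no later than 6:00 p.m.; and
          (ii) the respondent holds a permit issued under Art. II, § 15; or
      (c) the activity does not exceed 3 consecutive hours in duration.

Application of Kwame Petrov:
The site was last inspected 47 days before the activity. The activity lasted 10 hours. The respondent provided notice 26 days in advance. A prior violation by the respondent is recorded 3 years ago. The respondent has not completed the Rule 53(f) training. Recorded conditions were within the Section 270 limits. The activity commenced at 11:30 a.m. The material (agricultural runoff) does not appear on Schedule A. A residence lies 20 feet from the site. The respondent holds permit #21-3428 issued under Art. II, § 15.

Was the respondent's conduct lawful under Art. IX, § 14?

Yes — lawful.

(1) weather ok — satisfied.
(a) no residence in 100 ft — not met.
(i) not (training certified) — satisfied.
(ii) ≥10 days' notice — met.
So (b) is satisfied (T AND T).
(2): F OR T → true.
(i) not (Schedule A material) — holds.
(ii) site inspected — not met.
(a): T AND F → false.
(i) start within hours — met.
(ii) holds permit — satisfied.
(b) = T AND T = true.
(c) ≤ 3 hrs duration — not satisfied.
(3): F OR T OR F → true.
Overall: T AND T AND T → true.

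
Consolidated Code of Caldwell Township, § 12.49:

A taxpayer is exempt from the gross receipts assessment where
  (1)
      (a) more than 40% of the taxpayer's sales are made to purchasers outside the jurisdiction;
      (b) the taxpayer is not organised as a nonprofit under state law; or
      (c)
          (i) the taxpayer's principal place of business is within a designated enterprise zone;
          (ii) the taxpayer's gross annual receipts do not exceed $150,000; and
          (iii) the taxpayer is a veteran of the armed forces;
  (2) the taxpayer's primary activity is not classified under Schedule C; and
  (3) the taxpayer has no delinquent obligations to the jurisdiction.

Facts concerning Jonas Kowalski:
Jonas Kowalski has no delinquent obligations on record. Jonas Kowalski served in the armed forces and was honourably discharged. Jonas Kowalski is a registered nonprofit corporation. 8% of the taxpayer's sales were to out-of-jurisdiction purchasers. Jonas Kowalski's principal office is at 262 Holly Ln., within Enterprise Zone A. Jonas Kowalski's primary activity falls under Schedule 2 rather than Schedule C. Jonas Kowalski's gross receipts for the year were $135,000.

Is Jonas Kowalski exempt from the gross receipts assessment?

Yes — exempt.

(a) >40% out-of-jur. sales — not met.
(b) not (nonprofit) — fails.
(i) in enterprise zone — met.
(ii) receipts ≤ $150,000 — met.
(iii) veteran — met.
(c) = T AND T AND T = true.
(1): F OR F OR T → true.
(2) not (Schedule C activity) — met.
(3) no delinquency — satisfied.
So Overall is satisfied (T AND T AND T).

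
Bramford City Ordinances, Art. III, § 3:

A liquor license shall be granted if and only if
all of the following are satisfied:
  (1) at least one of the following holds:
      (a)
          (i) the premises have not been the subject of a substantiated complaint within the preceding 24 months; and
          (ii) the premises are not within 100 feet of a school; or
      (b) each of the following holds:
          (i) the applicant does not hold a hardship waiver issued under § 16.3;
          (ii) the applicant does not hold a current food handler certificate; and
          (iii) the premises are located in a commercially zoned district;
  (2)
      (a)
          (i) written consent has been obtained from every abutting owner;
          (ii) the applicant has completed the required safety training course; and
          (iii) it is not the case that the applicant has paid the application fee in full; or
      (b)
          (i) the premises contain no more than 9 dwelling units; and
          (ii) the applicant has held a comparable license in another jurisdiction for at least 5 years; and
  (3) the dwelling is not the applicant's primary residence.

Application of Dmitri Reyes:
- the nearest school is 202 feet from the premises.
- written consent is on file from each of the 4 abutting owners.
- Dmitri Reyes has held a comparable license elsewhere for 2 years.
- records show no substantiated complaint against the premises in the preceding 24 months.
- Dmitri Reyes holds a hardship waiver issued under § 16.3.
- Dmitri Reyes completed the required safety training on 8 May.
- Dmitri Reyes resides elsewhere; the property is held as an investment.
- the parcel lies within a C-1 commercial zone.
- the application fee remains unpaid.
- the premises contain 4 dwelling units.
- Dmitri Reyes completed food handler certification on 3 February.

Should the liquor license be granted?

Yes — granted.

(i) no complaint in 24 mo. — holds.
(ii) ≥100 ft from school — met.
(a) = T AND T = true.
(i) not (hardship waiver) — not satisfied.
(ii) not (food handler cert.) — not satisfied.
(iii) commercially zoned — met.
So (b) is not satisfied (F AND F AND T).
(1) = T OR F = true.
(i) all abutters consent — holds.
(ii) safety training — satisfied.
(iii) not (fee paid) — met.
(a) = T AND T AND T = true.
(i) ≤ 9 units — met.
(ii) prior license ≥ 5 yr — not met.
So (b) is not satisfied (T AND F).
So (2) is satisfied (T OR F).
(3) not (primary residence) — holds.
Overall = T AND T AND T = true.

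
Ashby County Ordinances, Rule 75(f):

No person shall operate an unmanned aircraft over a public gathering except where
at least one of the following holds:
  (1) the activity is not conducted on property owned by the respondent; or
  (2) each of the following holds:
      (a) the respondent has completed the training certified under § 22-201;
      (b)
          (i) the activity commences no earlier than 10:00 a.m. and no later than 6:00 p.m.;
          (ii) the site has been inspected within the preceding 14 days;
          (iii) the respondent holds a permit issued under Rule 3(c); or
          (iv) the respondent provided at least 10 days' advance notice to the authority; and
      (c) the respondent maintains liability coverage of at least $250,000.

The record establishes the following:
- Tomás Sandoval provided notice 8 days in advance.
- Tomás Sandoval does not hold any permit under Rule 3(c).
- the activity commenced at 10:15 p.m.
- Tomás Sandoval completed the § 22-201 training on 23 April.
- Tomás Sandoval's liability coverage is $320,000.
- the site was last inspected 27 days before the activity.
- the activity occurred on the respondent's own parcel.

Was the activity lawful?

No — unlawful.

(1) not (own property) — not met.
(a) training certified — met.
(i) start within hours — not met.
(ii) site inspected — fails.
(iii) holds permit — fails.
(iv) ≥10 days' notice — not satisfied.
(b): F OR F OR F OR F → false.
(c) coverage ≥ $250,000 — satisfied.
(2) = T AND F AND T = false.
Overall: F OR F → false.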